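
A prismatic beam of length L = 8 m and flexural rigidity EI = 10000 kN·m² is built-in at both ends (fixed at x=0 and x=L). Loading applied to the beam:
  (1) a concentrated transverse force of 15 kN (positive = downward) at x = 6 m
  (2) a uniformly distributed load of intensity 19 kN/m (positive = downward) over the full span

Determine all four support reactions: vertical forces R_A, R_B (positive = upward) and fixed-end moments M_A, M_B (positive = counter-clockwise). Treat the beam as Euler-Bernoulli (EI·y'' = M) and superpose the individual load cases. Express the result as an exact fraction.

Load 1 — point force P=15 kN at a=6 m (b=L-a=2):
  R_A = Pb²(3a+b)/L³ = 15·2²·(3·6+2)/8³ = 75/32 kN
  M_A = Pab²/L² = 15·6·2²/8² = 45/8 kN·m
  R_B = Pa²(a+3b)/L³ = 15·6²·(6+3·2)/8³ = 405/32 kN
  M_B = -Pa²b/L² = -15·6²·2/8² = -135/8 kN·m
Load 2 — uniform load w=19 kN/m over full span:
  R_A = wL/2 = 19·8/2 = 76 kN
  M_A = wL²/12 = 19·8²/12 = 304/3 kN·m
  R_B = wL/2 = 19·8/2 = 76 kN
  M_B = -wL²/12 = -19·8²/12 = -304/3 kN·m
Superposition: R_A = 2507/32 kN, M_A = 2567/24 kN·m, R_B = 2837/32 kN, M_B = -2837/24 kN·m

R_A = 2507/32 kN, M_A = 2567/24 kN·m, R_B = 2837/32 kN, M_B = -2837/24 kN·m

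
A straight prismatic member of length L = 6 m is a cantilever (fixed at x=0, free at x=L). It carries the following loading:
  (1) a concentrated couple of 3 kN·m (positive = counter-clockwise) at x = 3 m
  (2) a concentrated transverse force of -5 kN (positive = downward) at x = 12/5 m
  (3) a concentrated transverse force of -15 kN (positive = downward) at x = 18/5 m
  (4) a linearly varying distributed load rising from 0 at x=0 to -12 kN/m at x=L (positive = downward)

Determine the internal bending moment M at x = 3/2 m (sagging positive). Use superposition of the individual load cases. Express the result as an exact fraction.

M(3/2) = 1041/8 kN·m

Load 1 — applied couple M₀=3 kN·m at a=3 m (b=L-a=3):
  M_1 = M₀  [x≤a] = 3 = 3 kN·m
Load 2 — point force P=-5 kN at a=12/5 m (b=L-a=18/5):
  M_2 = -P(a-x)  [x≤a] = -(-5)·((12/5)-(3/2)) = 9/2 kN·m
Load 3 — point force P=-15 kN at a=18/5 m (b=L-a=12/5):
  M_3 = -P(a-x)  [x≤a] = -(-15)·((18/5)-(3/2)) = 63/2 kN·m
Load 4 — triangular load w₀=-12 kN/m (0→w₀ over full span):
  M_4 = w₀Lx/2 - w₀L²/3 - w₀x³/(6L) = (-12)·6·(3/2)/2 - (-12)·6²/3 - (-12)·(3/2)³/(6·6) = 729/8 kN·m
Superposition: M = Σ M_i = 1041/8 kN·m ≈ 130.125000 kN·m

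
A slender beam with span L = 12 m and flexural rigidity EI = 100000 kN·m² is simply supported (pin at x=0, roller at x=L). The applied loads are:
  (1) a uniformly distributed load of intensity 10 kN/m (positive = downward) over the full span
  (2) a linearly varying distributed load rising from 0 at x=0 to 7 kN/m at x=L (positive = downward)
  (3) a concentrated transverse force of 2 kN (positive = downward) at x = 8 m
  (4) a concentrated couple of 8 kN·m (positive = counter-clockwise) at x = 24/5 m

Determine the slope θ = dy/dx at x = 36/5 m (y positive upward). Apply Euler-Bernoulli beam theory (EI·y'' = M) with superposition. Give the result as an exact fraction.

θ(36/5) = 97699/35156250 rad

Load 1 — uniform load w=10 kN/m over full span:
  θ_1 = -w(L³-6Lx²+4x³)/(24EI) = -10·(12³-6·12·(36/5)²+4·(36/5)³)/(24·100000) = 333/156250 rad
Load 2 — triangular load w₀=7 kN/m (0→w₀ over full span):
  θ_2 = -w₀(7L⁴-30L²x²+15x⁴)/(360LEI) = -7·(7·12⁴-30·12²·(36/5)²+15·(36/5)⁴)/(360·12·100000) = 1218/1953125 rad
Load 3 — point force P=2 kN at a=8 m (b=L-a=4):
  θ_3 = -Pb(L²-b²-3x²)/(6LEI)  [x≤a] = -2·4·(12²-4²-3·(36/5)²)/(6·12·100000) = 43/1406250 rad
Load 4 — applied couple M₀=8 kN·m at a=24/5 m (b=L-a=36/5):
  θ_4 = (M₀x²/(2L)-M₀(x-a)+C₁)/EI  [x>a] with C₁=M₀(3b²-L²)/(6L)=32/25 = (8·(36/5)²/(2·12)-8·((36/5)-(24/5))+(32/25))/100000 = -1/156250 rad
Superposition: θ = Σ θ_i = 97699/35156250 rad ≈ 0.002779 rad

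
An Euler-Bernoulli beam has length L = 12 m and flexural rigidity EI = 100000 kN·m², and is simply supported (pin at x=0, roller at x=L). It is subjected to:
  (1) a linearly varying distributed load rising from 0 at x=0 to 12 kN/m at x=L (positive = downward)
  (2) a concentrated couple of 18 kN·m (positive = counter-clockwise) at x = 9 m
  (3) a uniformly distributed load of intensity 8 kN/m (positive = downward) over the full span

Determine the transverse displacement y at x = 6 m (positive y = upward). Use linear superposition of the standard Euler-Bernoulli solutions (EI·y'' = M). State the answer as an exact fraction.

y(6) = -7803/200000 m

Load 1 — triangular load w₀=12 kN/m (0→w₀ over full span):
  y_1 = -w₀x(7L⁴-10L²x²+3x⁴)/(360LEI) = -12·6·(7·12⁴-10·12²·6²+3·6⁴)/(360·12·100000) = -81/5000 m
Load 2 — applied couple M₀=18 kN·m at a=9 m (b=L-a=3):
  y_2 = (M₀x³/(6L)+C₁x)/EI  [x≤a] with C₁=M₀(3b²-L²)/(6L)=-117/4 = (18·6³/(6·12)+(-117/4)·6)/100000 = -243/200000 m
Load 3 — uniform load w=8 kN/m over full span:
  y_3 = -wx(L³-2Lx²+x³)/(24EI) = -8·6·(12³-2·12·6²+6³)/(24·100000) = -27/1250 m
Superposition: y = Σ y_i = -7803/200000 m ≈ -0.039015 m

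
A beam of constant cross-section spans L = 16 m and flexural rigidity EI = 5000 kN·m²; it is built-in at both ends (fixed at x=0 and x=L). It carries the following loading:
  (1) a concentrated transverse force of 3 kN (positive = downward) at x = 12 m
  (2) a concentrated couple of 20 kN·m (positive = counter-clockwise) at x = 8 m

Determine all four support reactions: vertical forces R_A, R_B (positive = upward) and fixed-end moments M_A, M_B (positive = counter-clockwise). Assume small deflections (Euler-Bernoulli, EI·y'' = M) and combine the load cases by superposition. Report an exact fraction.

R_A = 75/32 kN, M_A = 29/4 kN·m, R_B = 21/32 kN, M_B = -7/4 kN·m

Load 1 — point force P=3 kN at a=12 m (b=L-a=4):
  R_A = Pb²(3a+b)/L³ = 3·4²·(3·12+4)/16³ = 15/32 kN
  M_A = Pab²/L² = 3·12·4²/16² = 9/4 kN·m
  R_B = Pa²(a+3b)/L³ = 3·12²·(12+3·4)/16³ = 81/32 kN
  M_B = -Pa²b/L² = -3·12²·4/16² = -27/4 kN·m
Load 2 — applied couple M₀=20 kN·m at a=8 m (b=L-a=8):
  R_A = 6M₀ab/L³ = 6·20·8·8/16³ = 15/8 kN
  M_A = M₀b(2a-b)/L² = 20·8·(2·8-8)/16² = 5 kN·m
  R_B = -6M₀ab/L³ = -6·20·8·8/16³ = -15/8 kN
  M_B = M₀a(2b-a)/L² = 20·8·(2·8-8)/16² = 5 kN·m
Superposition: R_A = 75/32 kN, M_A = 29/4 kN·m, R_B = 21/32 kN, M_B = -7/4 kN·m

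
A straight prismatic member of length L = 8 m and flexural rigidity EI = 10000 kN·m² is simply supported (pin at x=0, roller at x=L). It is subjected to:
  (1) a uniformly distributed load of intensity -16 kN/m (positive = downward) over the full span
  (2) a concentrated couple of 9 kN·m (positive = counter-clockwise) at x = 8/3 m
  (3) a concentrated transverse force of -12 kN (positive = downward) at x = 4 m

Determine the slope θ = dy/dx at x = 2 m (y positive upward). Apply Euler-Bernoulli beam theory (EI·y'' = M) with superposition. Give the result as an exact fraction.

θ(2) = 3323/120000 rad

Load 1 — uniform load w=-16 kN/m over full span:
  θ_1 = -w(L³-6Lx²+4x³)/(24EI) = -(-16)·(8³-6·8·2²+4·2³)/(24·10000) = 44/1875 rad
Load 2 — applied couple M₀=9 kN·m at a=8/3 m (b=L-a=16/3):
  θ_2 = (M₀x²/(2L)+C₁)/EI  [x≤a] with C₁=M₀(3b²-L²)/(6L)=4 = (9·2²/(2·8)+4)/10000 = 1/1600 rad
Load 3 — point force P=-12 kN at a=4 m (b=L-a=4):
  θ_3 = -Pb(L²-b²-3x²)/(6LEI)  [x≤a] = -(-12)·4·(8²-4²-3·2²)/(6·8·10000) = 9/2500 rad
Superposition: θ = Σ θ_i = 3323/120000 rad ≈ 0.027692 rad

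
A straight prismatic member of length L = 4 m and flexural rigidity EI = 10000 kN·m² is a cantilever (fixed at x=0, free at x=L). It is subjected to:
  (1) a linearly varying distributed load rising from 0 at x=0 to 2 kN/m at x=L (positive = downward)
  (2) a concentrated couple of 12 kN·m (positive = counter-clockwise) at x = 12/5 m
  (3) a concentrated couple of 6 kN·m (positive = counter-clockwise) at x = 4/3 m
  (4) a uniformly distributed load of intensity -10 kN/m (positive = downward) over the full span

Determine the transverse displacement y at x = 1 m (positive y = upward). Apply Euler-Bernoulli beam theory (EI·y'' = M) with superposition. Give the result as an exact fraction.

y(1) = 9139/2400000 m

Load 1 — triangular load w₀=2 kN/m (0→w₀ over full span):
  y_1 = (w₀Lx³/12-w₀L²x²/6-w₀x⁵/(120L))/EI = (2·4·1³/12-2·4²·1²/6-2·1⁵/(120·4))/10000 = -1121/2400000 m
Load 2 — applied couple M₀=12 kN·m at a=12/5 m (b=L-a=8/5):
  y_2 = M₀x²/(2EI)  [x≤a] = 12·1²/(2·10000) = 3/5000 m
Load 3 — applied couple M₀=6 kN·m at a=4/3 m (b=L-a=8/3):
  y_3 = M₀x²/(2EI)  [x≤a] = 6·1²/(2·10000) = 3/10000 m
Load 4 — uniform load w=-10 kN/m over full span:
  y_4 = -wx²(x²-4Lx+6L²)/(24EI) = -(-10)·1²·(1²-4·4·1+6·4²)/(24·10000) = 27/8000 m
Superposition: y = Σ y_i = 9139/2400000 m ≈ 0.003808 m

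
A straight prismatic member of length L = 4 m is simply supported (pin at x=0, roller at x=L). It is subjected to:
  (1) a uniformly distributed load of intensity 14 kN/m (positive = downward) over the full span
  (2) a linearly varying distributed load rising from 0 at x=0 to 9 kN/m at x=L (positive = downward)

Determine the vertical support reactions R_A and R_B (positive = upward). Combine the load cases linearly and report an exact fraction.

Load 1 — uniform load w=14 kN/m over full span:
  R_A = wL/2 = 14·4/2 = 28 kN
  R_B = wL/2 = 14·4/2 = 28 kN
Load 2 — triangular load w₀=9 kN/m (0→w₀ over full span):
  R_A = w₀L/6 = 9·4/6 = 6 kN
  R_B = w₀L/3 = 9·4/3 = 12 kN
Superposition: R_A = 34 kN, R_B = 40 kN

R_A = 34 kN, R_B = 40 kN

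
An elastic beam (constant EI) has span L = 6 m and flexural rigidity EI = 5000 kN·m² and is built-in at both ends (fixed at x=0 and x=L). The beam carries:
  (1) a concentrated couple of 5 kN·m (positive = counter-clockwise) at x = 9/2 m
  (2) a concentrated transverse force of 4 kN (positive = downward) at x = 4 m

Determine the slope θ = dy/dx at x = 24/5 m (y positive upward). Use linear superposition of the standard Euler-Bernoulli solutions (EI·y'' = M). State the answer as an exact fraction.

θ(24/5) = 59/75000 rad

Load 1 — applied couple M₀=5 kN·m at a=9/2 m (b=L-a=3/2):
  θ_1 = (R_Ax²/2 - M_Ax - M₀(x-a))/EI  [x>a] with R_A=15/16, M_A=25/16 = ((15/16)·(24/5)²/2 - (25/16)·(24/5) - 5·((24/5)-(9/2)))/5000 = 9/25000 rad
Load 2 — point force P=4 kN at a=4 m (b=L-a=2):
  θ_2 = Pa²(L-x)(2bL-(3b+a)(L-x))/(2L³EI)  [x>a] = 4·4²·(6-(24/5))·(2·2·6-(3·2+4)·(6-(24/5)))/(2·6³·5000) = 4/9375 rad
Superposition: θ = Σ θ_i = 59/75000 rad ≈ 0.000787 rad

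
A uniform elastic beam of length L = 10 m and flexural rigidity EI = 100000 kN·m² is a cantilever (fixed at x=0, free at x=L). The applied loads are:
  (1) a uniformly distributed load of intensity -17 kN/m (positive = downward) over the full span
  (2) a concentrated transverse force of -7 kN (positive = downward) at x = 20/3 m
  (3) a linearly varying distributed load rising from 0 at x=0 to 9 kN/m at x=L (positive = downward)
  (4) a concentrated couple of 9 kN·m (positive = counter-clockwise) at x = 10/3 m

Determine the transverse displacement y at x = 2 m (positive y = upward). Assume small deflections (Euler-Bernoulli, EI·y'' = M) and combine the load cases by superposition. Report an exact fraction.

y(2) = 39241/3750000 m

Load 1 — uniform load w=-17 kN/m over full span:
  y_1 = -wx²(x²-4Lx+6L²)/(24EI) = -(-17)·2²·(2²-4·10·2+6·10²)/(24·100000) = 2227/150000 m
Load 2 — point force P=-7 kN at a=20/3 m (b=L-a=10/3):
  y_2 = -Px²(3a-x)/(6EI)  [x≤a] = -(-7)·2²·(3·(20/3)-2)/(6·100000) = 21/25000 m
Load 3 — triangular load w₀=9 kN/m (0→w₀ over full span):
  y_3 = (w₀Lx³/12-w₀L²x²/6-w₀x⁵/(120L))/EI = (9·10·2³/12-9·10²·2²/6-9·2⁵/(120·10))/100000 = -6753/1250000 m
Load 4 — applied couple M₀=9 kN·m at a=10/3 m (b=L-a=20/3):
  y_4 = M₀x²/(2EI)  [x≤a] = 9·2²/(2·100000) = 9/50000 m
Superposition: y = Σ y_i = 39241/3750000 m ≈ 0.010464 m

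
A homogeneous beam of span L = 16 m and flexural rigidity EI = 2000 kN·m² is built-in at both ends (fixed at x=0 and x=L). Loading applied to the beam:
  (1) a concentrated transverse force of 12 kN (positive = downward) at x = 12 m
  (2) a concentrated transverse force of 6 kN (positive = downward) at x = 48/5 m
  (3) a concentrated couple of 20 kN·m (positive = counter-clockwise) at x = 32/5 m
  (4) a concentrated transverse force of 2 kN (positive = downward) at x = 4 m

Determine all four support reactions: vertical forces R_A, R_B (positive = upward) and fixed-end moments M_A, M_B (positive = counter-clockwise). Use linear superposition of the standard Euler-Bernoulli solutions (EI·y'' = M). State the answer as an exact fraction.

R_A = 14949/2000 kN, M_A = 6279/250 kN·m, R_B = 25051/2000 kN, M_B = -8981/250 kN·m

Load 1 — point force P=12 kN at a=12 m (b=L-a=4):
  R_A = Pb²(3a+b)/L³ = 12·4²·(3·12+4)/16³ = 15/8 kN
  M_A = Pab²/L² = 12·12·4²/16² = 9 kN·m
  R_B = Pa²(a+3b)/L³ = 12·12²·(12+3·4)/16³ = 81/8 kN
  M_B = -Pa²b/L² = -12·12²·4/16² = -27 kN·m
Load 2 — point force P=6 kN at a=48/5 m (b=L-a=32/5):
  R_A = Pb²(3a+b)/L³ = 6·(32/5)²·(3·(48/5)+(32/5))/16³ = 264/125 kN
  M_A = Pab²/L² = 6·(48/5)·(32/5)²/16² = 1152/125 kN·m
  R_B = Pa²(a+3b)/L³ = 6·(48/5)²·((48/5)+3·(32/5))/16³ = 486/125 kN
  M_B = -Pa²b/L² = -6·(48/5)²·(32/5)/16² = -1728/125 kN·m
Load 3 — applied couple M₀=20 kN·m at a=32/5 m (b=L-a=48/5):
  R_A = 6M₀ab/L³ = 6·20·(32/5)·(48/5)/16³ = 9/5 kN
  M_A = M₀b(2a-b)/L² = 20·(48/5)·(2·(32/5)-(48/5))/16² = 12/5 kN·m
  R_B = -6M₀ab/L³ = -6·20·(32/5)·(48/5)/16³ = -9/5 kN
  M_B = M₀a(2b-a)/L² = 20·(32/5)·(2·(48/5)-(32/5))/16² = 32/5 kN·m
Load 4 — point force P=2 kN at a=4 m (b=L-a=12):
  R_A = Pb²(3a+b)/L³ = 2·12²·(3·4+12)/16³ = 27/16 kN
  M_A = Pab²/L² = 2·4·12²/16² = 9/2 kN·m
  R_B = Pa²(a+3b)/L³ = 2·4²·(4+3·12)/16³ = 5/16 kN
  M_B = -Pa²b/L² = -2·4²·12/16² = -3/2 kN·m
Superposition: R_A = 14949/2000 kN, M_A = 6279/250 kN·m, R_B = 25051/2000 kN, M_B = -8981/250 kN·m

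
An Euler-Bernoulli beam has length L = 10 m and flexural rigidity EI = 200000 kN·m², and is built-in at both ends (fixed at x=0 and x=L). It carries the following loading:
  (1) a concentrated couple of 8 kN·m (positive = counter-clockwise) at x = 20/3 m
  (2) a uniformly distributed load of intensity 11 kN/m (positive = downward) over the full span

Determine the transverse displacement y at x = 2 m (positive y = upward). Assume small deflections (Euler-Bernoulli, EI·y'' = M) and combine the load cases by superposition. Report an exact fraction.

y(2) = -341/562500 m

Load 1 — applied couple M₀=8 kN·m at a=20/3 m (b=L-a=10/3):
  y_1 = (R_Ax³/6 - M_Ax²/2)/EI  [x≤a] with R_A=16/15, M_A=8/3 = ((16/15)·2³/6 - (8/3)·2²/2)/200000 = -11/562500 m
Load 2 — uniform load w=11 kN/m over full span:
  y_2 = -wx²(L-x)²/(24EI) = -11·2²·(10-2)²/(24·200000) = -11/18750 m
Superposition: y = Σ y_i = -341/562500 m ≈ -0.000606 m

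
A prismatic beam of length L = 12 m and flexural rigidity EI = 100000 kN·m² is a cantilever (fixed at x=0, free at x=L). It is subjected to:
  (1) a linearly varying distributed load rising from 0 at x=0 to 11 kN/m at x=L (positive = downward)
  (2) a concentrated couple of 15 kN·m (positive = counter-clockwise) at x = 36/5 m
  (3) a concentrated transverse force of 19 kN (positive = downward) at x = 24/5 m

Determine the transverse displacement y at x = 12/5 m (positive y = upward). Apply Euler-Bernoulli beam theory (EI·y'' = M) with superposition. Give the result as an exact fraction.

Load 1 — triangular load w₀=11 kN/m (0→w₀ over full span):
  y_1 = (w₀Lx³/12-w₀L²x²/6-w₀x⁵/(120L))/EI = (11·12·(12/5)³/12-11·12²·(12/5)²/6-11·(12/5)⁵/(120·12))/100000 = -668547/48828125 m
Load 2 — applied couple M₀=15 kN·m at a=36/5 m (b=L-a=24/5):
  y_2 = M₀x²/(2EI)  [x≤a] = 15·(12/5)²/(2·100000) = 27/62500 m
Load 3 — point force P=19 kN at a=24/5 m (b=L-a=36/5):
  y_3 = -Px²(3a-x)/(6EI)  [x≤a] = -19·(12/5)²·(3·(24/5)-(12/5))/(6·100000) = -171/78125 m
Superposition: y = Σ y_i = -3017313/195312500 m ≈ -0.015449 m

y(12/5) = -3017313/195312500 m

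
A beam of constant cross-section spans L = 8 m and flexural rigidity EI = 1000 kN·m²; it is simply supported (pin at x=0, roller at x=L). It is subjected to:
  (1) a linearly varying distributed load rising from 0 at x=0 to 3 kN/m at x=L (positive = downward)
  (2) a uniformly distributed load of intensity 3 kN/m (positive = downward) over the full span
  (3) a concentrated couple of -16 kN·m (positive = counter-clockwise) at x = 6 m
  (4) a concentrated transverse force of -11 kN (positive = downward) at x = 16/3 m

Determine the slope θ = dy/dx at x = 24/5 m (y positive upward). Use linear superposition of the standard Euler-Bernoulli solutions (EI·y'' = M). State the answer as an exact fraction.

θ(24/5) = 173159/12656250 rad

Load 1 — triangular load w₀=3 kN/m (0→w₀ over full span):
  θ_1 = -w₀(7L⁴-30L²x²+15x⁴)/(360LEI) = -3·(7·8⁴-30·8²·(24/5)²+15·(24/5)⁴)/(360·8·1000) = 1856/234375 rad
Load 2 — uniform load w=3 kN/m over full span:
  θ_2 = -w(L³-6Lx²+4x³)/(24EI) = -3·(8³-6·8·(24/5)²+4·(24/5)³)/(24·1000) = 296/15625 rad
Load 3 — applied couple M₀=-16 kN·m at a=6 m (b=L-a=2):
  θ_3 = (M₀x²/(2L)+C₁)/EI  [x≤a] with C₁=M₀(3b²-L²)/(6L)=52/3 = ((-16)·(24/5)²/(2·8)+(52/3))/1000 = -107/18750 rad
Load 4 — point force P=-11 kN at a=16/3 m (b=L-a=8/3):
  θ_4 = -Pb(L²-b²-3x²)/(6LEI)  [x≤a] = -(-11)·(8/3)·(8²-(8/3)²-3·(24/5)²)/(6·8·1000) = -1892/253125 rad
Superposition: θ = Σ θ_i = 173159/12656250 rad ≈ 0.013682 rad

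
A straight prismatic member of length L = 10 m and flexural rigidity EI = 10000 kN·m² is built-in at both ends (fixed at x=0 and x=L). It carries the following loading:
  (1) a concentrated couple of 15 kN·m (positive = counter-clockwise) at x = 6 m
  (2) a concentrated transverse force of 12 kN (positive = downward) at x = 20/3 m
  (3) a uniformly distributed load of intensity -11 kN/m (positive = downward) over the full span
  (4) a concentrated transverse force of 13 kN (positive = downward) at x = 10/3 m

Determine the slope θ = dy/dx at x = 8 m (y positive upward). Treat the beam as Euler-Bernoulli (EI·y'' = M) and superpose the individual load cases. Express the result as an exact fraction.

Load 1 — applied couple M₀=15 kN·m at a=6 m (b=L-a=4):
  θ_1 = (R_Ax²/2 - M_Ax - M₀(x-a))/EI  [x>a] with R_A=54/25, M_A=24/5 = ((54/25)·8²/2 - (24/5)·8 - 15·(8-6))/10000 = 9/125000 rad
Load 2 — point force P=12 kN at a=20/3 m (b=L-a=10/3):
  θ_2 = Pa²(L-x)(2bL-(3b+a)(L-x))/(2L³EI)  [x>a] = 12·(20/3)²·(10-8)·(2·(10/3)·10-(3·(10/3)+(20/3))·(10-8))/(2·10³·10000) = 2/1125 rad
Load 3 — uniform load w=-11 kN/m over full span:
  θ_3 = -wx(L-x)(L-2x)/(12EI) = -(-11)·8·(10-8)·(10-2·8)/(12·10000) = -11/1250 rad
Load 4 — point force P=13 kN at a=10/3 m (b=L-a=20/3):
  θ_4 = Pa²(L-x)(2bL-(3b+a)(L-x))/(2L³EI)  [x>a] = 13·(10/3)²·(10-8)·(2·(20/3)·10-(3·(20/3)+(10/3))·(10-8))/(2·10³·10000) = 169/135000 rad
Superposition: θ = Σ θ_i = -2404/421875 rad ≈ -0.005698 rad

θ(8) = -2404/421875 rad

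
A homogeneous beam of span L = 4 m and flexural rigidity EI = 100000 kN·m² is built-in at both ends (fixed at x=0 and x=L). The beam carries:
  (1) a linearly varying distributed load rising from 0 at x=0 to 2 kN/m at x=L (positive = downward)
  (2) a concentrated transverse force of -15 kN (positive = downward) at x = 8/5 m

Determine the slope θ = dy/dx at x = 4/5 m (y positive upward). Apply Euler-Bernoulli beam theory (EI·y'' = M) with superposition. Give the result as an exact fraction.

θ(4/5) = 779/23437500 rad

Load 1 — triangular load w₀=2 kN/m (0→w₀ over full span):
  θ_1 = -w₀(2x(L-x)(L-2x)(x+2L)+x²(L-x)²)/(120LEI) = -2·(2·(4/5)·(4-(4/5))·(4-2·(4/5))·((4/5)+2·4)+(4/5)²·(4-(4/5))²)/(120·4·100000) = -28/5859375 rad
Load 2 — point force P=-15 kN at a=8/5 m (b=L-a=12/5):
  θ_2 = -Pb²x(2aL-(3a+b)x)/(2L³EI)  [x≤a] = -(-15)·(12/5)²·(4/5)·(2·(8/5)·4-(3·(8/5)+(12/5))·(4/5))/(2·4³·100000) = 297/7812500 rad
Superposition: θ = Σ θ_i = 779/23437500 rad ≈ 0.000033 rad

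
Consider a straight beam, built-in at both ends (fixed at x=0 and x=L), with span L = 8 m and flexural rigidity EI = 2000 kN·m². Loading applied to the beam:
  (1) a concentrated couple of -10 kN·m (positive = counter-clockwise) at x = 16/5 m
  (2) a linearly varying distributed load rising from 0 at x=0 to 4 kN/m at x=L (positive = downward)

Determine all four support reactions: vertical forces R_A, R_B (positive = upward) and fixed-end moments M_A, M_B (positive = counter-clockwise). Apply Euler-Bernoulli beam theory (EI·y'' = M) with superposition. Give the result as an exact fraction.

Load 1 — applied couple M₀=-10 kN·m at a=16/5 m (b=L-a=24/5):
  R_A = 6M₀ab/L³ = 6·(-10)·(16/5)·(24/5)/8³ = -9/5 kN
  M_A = M₀b(2a-b)/L² = (-10)·(24/5)·(2·(16/5)-(24/5))/8² = -6/5 kN·m
  R_B = -6M₀ab/L³ = -6·(-10)·(16/5)·(24/5)/8³ = 9/5 kN
  M_B = M₀a(2b-a)/L² = (-10)·(16/5)·(2·(24/5)-(16/5))/8² = -16/5 kN·m
Load 2 — triangular load w₀=4 kN/m (0→w₀ over full span):
  R_A = 3w₀L/20 = 3·4·8/20 = 24/5 kN
  M_A = w₀L²/30 = 4·8²/30 = 128/15 kN·m
  R_B = 7w₀L/20 = 7·4·8/20 = 56/5 kN
  M_B = -w₀L²/20 = -4·8²/20 = -64/5 kN·m
Superposition: R_A = 3 kN, M_A = 22/3 kN·m, R_B = 13 kN, M_B = -16 kN·m

R_A = 3 kN, M_A = 22/3 kN·m, R_B = 13 kN, M_B = -16 kN·m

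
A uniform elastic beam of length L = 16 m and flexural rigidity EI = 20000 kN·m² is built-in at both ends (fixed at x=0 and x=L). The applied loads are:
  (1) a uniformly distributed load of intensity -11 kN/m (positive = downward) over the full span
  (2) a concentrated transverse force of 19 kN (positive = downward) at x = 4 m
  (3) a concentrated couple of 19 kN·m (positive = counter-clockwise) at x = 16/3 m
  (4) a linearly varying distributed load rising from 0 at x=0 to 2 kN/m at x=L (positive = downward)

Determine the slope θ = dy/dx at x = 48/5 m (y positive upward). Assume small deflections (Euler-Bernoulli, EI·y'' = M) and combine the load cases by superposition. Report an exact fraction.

Load 1 — uniform load w=-11 kN/m over full span:
  θ_1 = -wx(L-x)(L-2x)/(12EI) = -(-11)·(48/5)·(16-(48/5))·(16-2·(48/5))/(12·20000) = -704/78125 rad
Load 2 — point force P=19 kN at a=4 m (b=L-a=12):
  θ_2 = Pa²(L-x)(2bL-(3b+a)(L-x))/(2L³EI)  [x>a] = 19·4²·(16-(48/5))·(2·12·16-(3·12+4)·(16-(48/5)))/(2·16³·20000) = 19/12500 rad
Load 3 — applied couple M₀=19 kN·m at a=16/3 m (b=L-a=32/3):
  θ_3 = (R_Ax²/2 - M_Ax - M₀(x-a))/EI  [x>a] with R_A=19/12, M_A=0 = ((19/12)·(48/5)²/2 - 0·(48/5) - 19·((48/5)-(16/3)))/20000 = -19/46875 rad
Load 4 — triangular load w₀=2 kN/m (0→w₀ over full span):
  θ_4 = -w₀(2x(L-x)(L-2x)(x+2L)+x²(L-x)²)/(120LEI) = -2·(2·(48/5)·(16-(48/5))·(16-2·(48/5))·((48/5)+2·16)+(48/5)²·(16-(48/5))²)/(120·16·20000) = 256/390625 rad
Superposition: θ = Σ θ_i = -33943/4687500 rad ≈ -0.007241 rad

θ(48/5) = -33943/4687500 rad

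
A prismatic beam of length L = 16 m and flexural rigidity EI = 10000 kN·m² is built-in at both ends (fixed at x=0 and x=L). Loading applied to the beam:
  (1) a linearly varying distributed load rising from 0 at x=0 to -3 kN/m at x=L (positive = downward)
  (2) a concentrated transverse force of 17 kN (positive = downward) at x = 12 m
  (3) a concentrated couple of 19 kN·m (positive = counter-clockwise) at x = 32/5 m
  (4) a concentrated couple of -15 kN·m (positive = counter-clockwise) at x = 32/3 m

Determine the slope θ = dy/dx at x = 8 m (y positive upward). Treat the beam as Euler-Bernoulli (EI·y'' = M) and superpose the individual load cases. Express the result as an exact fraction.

θ(8) = -113/250000 rad

Load 1 — triangular load w₀=-3 kN/m (0→w₀ over full span):
  θ_1 = -w₀(2x(L-x)(L-2x)(x+2L)+x²(L-x)²)/(120LEI) = -(-3)·(2·8·(16-8)·(16-2·8)·(8+2·16)+8²·(16-8)²)/(120·16·10000) = 2/3125 rad
Load 2 — point force P=17 kN at a=12 m (b=L-a=4):
  θ_2 = -Pb²x(2aL-(3a+b)x)/(2L³EI)  [x≤a] = -17·4²·8·(2·12·16-(3·12+4)·8)/(2·16³·10000) = -17/10000 rad
Load 3 — applied couple M₀=19 kN·m at a=32/5 m (b=L-a=48/5):
  θ_3 = (R_Ax²/2 - M_Ax - M₀(x-a))/EI  [x>a] with R_A=171/100, M_A=57/25 = ((171/100)·8²/2 - (57/25)·8 - 19·(8-(32/5)))/10000 = 19/31250 rad
Load 4 — applied couple M₀=-15 kN·m at a=32/3 m (b=L-a=16/3):
  θ_4 = (R_Ax²/2 - M_Ax)/EI  [x≤a] with R_A=-5/4, M_A=-5 = ((-5/4)·8²/2 - (-5)·8)/10000 = 0 rad
Superposition: θ = Σ θ_i = -113/250000 rad ≈ -0.000452 rad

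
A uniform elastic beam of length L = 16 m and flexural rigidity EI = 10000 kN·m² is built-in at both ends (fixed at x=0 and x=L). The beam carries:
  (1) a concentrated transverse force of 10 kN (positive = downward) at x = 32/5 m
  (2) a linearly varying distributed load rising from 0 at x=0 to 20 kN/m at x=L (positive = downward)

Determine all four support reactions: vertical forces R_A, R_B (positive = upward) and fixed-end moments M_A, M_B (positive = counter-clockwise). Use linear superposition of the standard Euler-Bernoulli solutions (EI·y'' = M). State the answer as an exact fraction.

Load 1 — point force P=10 kN at a=32/5 m (b=L-a=48/5):
  R_A = Pb²(3a+b)/L³ = 10·(48/5)²·(3·(32/5)+(48/5))/16³ = 162/25 kN
  M_A = Pab²/L² = 10·(32/5)·(48/5)²/16² = 576/25 kN·m
  R_B = Pa²(a+3b)/L³ = 10·(32/5)²·((32/5)+3·(48/5))/16³ = 88/25 kN
  M_B = -Pa²b/L² = -10·(32/5)²·(48/5)/16² = -384/25 kN·m
Load 2 — triangular load w₀=20 kN/m (0→w₀ over full span):
  R_A = 3w₀L/20 = 3·20·16/20 = 48 kN
  M_A = w₀L²/30 = 20·16²/30 = 512/3 kN·m
  R_B = 7w₀L/20 = 7·20·16/20 = 112 kN
  M_B = -w₀L²/20 = -20·16²/20 = -256 kN·m
Superposition: R_A = 1362/25 kN, M_A = 14528/75 kN·m, R_B = 2888/25 kN, M_B = -6784/25 kN·m

R_A = 1362/25 kN, M_A = 14528/75 kN·m, R_B = 2888/25 kN, M_B = -6784/25 kN·m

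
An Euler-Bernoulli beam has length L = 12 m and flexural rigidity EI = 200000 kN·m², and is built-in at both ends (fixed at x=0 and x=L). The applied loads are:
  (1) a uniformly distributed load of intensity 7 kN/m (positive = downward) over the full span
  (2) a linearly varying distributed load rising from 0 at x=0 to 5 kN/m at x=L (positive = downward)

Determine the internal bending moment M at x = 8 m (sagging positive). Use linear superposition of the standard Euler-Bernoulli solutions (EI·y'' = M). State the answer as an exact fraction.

M(8) = 364/9 kN·m

Load 1 — uniform load w=7 kN/m over full span:
  M_1 = wLx/2 - wL²/12 - wx²/2 = 7·12·8/2 - 7·12²/12 - 7·8²/2 = 28 kN·m
Load 2 — triangular load w₀=5 kN/m (0→w₀ over full span):
  M_2 = 3w₀Lx/20 - w₀L²/30 - w₀x³/(6L) = 3·5·12·8/20 - 5·12²/30 - 5·8³/(6·12) = 112/9 kN·m
Superposition: M = Σ M_i = 364/9 kN·m ≈ 40.444444 kN·m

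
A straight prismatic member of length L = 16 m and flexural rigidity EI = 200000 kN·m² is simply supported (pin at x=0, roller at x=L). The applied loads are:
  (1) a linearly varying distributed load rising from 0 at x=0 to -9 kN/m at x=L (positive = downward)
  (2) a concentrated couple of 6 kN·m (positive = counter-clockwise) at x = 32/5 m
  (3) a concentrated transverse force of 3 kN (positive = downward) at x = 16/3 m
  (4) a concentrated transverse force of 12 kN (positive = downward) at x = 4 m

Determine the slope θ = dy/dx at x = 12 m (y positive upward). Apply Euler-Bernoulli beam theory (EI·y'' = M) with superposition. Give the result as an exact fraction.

Load 1 — triangular load w₀=-9 kN/m (0→w₀ over full span):
  θ_1 = -w₀(7L⁴-30L²x²+15x⁴)/(360LEI) = -(-9)·(7·16⁴-30·16²·12²+15·12⁴)/(360·16·200000) = -1313/500000 rad
Load 2 — applied couple M₀=6 kN·m at a=32/5 m (b=L-a=48/5):
  θ_2 = (M₀x²/(2L)-M₀(x-a)+C₁)/EI  [x>a] with C₁=M₀(3b²-L²)/(6L)=32/25 = (6·12²/(2·16)-6·(12-(32/5))+(32/25))/200000 = -133/5000000 rad
Load 3 — point force P=3 kN at a=16/3 m (b=L-a=32/3):
  θ_3 = -Pa(2L²-6Lx+3x²+a²)/(6LEI)  [x>a] = -3·(16/3)·(2·16²-6·16·12+3·12²+(16/3)²)/(6·16·200000) = 101/675000 rad
Load 4 — point force P=12 kN at a=4 m (b=L-a=12):
  θ_4 = -Pa(2L²-6Lx+3x²+a²)/(6LEI)  [x>a] = -12·4·(2·16²-6·16·12+3·12²+4²)/(6·16·200000) = 3/6250 rad
Superposition: θ = Σ θ_i = -273101/135000000 rad ≈ -0.002023 rad

θ(12) = -273101/135000000 rad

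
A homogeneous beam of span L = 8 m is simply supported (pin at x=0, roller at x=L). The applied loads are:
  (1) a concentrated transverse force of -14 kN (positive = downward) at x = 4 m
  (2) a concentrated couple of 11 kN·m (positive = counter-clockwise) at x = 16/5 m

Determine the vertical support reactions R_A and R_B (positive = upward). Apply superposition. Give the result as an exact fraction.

Load 1 — point force P=-14 kN at a=4 m (b=L-a=4):
  R_A = Pb/L = (-14)·4/8 = -7 kN
  R_B = Pa/L = (-14)·4/8 = -7 kN
Load 2 — applied couple M₀=11 kN·m at a=16/5 m (b=L-a=24/5):
  R_A = M₀/L = 11/8 kN
  R_B = -M₀/L = -11/8 kN
Superposition: R_A = -45/8 kN, R_B = -67/8 kN

R_A = -45/8 kN, R_B = -67/8 kN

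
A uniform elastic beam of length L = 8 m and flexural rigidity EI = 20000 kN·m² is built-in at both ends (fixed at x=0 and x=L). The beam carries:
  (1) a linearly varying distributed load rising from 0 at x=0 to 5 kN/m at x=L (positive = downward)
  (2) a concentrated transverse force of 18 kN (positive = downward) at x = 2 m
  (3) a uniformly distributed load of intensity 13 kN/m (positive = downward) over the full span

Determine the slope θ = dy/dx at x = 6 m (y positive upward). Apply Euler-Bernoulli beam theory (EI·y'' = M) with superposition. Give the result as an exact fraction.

θ(6) = 561/160000 rad

Load 1 — triangular load w₀=5 kN/m (0→w₀ over full span):
  θ_1 = -w₀(2x(L-x)(L-2x)(x+2L)+x²(L-x)²)/(120LEI) = -5·(2·6·(8-6)·(8-2·6)·(6+2·8)+6²·(8-6)²)/(120·8·20000) = 41/80000 rad
Load 2 — point force P=18 kN at a=2 m (b=L-a=6):
  θ_2 = Pa²(L-x)(2bL-(3b+a)(L-x))/(2L³EI)  [x>a] = 18·2²·(8-6)·(2·6·8-(3·6+2)·(8-6))/(2·8³·20000) = 63/160000 rad
Load 3 — uniform load w=13 kN/m over full span:
  θ_3 = -wx(L-x)(L-2x)/(12EI) = -13·6·(8-6)·(8-2·6)/(12·20000) = 13/5000 rad
Superposition: θ = Σ θ_i = 561/160000 rad ≈ 0.003506 rad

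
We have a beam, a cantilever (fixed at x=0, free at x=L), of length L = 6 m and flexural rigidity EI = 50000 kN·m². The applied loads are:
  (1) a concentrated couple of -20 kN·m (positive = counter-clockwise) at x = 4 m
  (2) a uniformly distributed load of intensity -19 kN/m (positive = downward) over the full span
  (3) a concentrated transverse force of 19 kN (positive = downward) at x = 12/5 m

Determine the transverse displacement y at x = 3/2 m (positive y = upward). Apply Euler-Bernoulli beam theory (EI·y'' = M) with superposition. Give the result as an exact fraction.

Load 1 — applied couple M₀=-20 kN·m at a=4 m (b=L-a=2):
  y_1 = M₀x²/(2EI)  [x≤a] = (-20)·(3/2)²/(2·50000) = -9/20000 m
Load 2 — uniform load w=-19 kN/m over full span:
  y_2 = -wx²(x²-4Lx+6L²)/(24EI) = -(-19)·(3/2)²·((3/2)²-4·6·(3/2)+6·6²)/(24·50000) = 41553/6400000 m
Load 3 — point force P=19 kN at a=12/5 m (b=L-a=18/5):
  y_3 = -Px²(3a-x)/(6EI)  [x≤a] = -19·(3/2)²·(3·(12/5)-(3/2))/(6·50000) = -3249/4000000 m
Superposition: y = Σ y_i = 167373/32000000 m ≈ 0.005230 m

y(3/2) = 167373/32000000 m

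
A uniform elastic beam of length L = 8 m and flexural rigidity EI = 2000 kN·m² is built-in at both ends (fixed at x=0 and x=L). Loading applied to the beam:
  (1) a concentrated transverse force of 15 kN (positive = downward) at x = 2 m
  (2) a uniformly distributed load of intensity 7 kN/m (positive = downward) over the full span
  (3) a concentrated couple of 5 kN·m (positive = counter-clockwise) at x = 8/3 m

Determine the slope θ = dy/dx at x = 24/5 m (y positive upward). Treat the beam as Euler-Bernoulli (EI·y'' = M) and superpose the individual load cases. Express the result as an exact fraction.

Load 1 — point force P=15 kN at a=2 m (b=L-a=6):
  θ_1 = Pa²(L-x)(2bL-(3b+a)(L-x))/(2L³EI)  [x>a] = 15·2²·(8-(24/5))·(2·6·8-(3·6+2)·(8-(24/5)))/(2·8³·2000) = 3/1000 rad
Load 2 — uniform load w=7 kN/m over full span:
  θ_2 = -wx(L-x)(L-2x)/(12EI) = -7·(24/5)·(8-(24/5))·(8-2·(24/5))/(12·2000) = 112/15625 rad
Load 3 — applied couple M₀=5 kN·m at a=8/3 m (b=L-a=16/3):
  θ_3 = (R_Ax²/2 - M_Ax - M₀(x-a))/EI  [x>a] with R_A=5/6, M_A=0 = ((5/6)·(24/5)²/2 - 0·(24/5) - 5·((24/5)-(8/3)))/2000 = -1/1875 rad
Superposition: θ = Σ θ_i = 3613/375000 rad ≈ 0.009635 rad

θ(24/5) = 3613/375000 rad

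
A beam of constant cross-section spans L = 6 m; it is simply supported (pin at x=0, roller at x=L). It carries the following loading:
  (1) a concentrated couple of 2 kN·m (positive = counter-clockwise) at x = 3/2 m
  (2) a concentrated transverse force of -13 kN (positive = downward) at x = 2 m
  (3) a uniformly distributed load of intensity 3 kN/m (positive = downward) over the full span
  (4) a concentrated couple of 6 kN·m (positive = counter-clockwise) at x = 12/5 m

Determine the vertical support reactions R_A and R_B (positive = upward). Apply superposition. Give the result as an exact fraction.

R_A = 5/3 kN, R_B = 10/3 kN

Load 1 — applied couple M₀=2 kN·m at a=3/2 m (b=L-a=9/2):
  R_A = M₀/L = 2/6 = 1/3 kN
  R_B = -M₀/L = -2/6 = -1/3 kN
Load 2 — point force P=-13 kN at a=2 m (b=L-a=4):
  R_A = Pb/L = (-13)·4/6 = -26/3 kN
  R_B = Pa/L = (-13)·2/6 = -13/3 kN
Load 3 — uniform load w=3 kN/m over full span:
  R_A = wL/2 = 3·6/2 = 9 kN
  R_B = wL/2 = 3·6/2 = 9 kN
Load 4 — applied couple M₀=6 kN·m at a=12/5 m (b=L-a=18/5):
  R_A = M₀/L = 6/6 = 1 kN
  R_B = -M₀/L = -6/6 = -1 kN
Superposition: R_A = 5/3 kN, R_B = 10/3 kN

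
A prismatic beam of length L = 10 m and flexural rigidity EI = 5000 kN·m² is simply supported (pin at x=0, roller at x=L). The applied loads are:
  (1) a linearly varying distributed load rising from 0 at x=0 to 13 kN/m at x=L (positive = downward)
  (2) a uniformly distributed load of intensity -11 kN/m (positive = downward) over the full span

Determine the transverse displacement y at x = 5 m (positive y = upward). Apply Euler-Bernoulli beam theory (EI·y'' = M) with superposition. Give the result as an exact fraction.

Load 1 — triangular load w₀=13 kN/m (0→w₀ over full span):
  y_1 = -w₀x(7L⁴-10L²x²+3x⁴)/(360LEI) = -13·5·(7·10⁴-10·10²·5²+3·5⁴)/(360·10·5000) = -65/384 m
Load 2 — uniform load w=-11 kN/m over full span:
  y_2 = -wx(L³-2Lx²+x³)/(24EI) = -(-11)·5·(10³-2·10·5²+5³)/(24·5000) = 55/192 m
Superposition: y = Σ y_i = 15/128 m ≈ 0.117188 m

y(5) = 15/128 m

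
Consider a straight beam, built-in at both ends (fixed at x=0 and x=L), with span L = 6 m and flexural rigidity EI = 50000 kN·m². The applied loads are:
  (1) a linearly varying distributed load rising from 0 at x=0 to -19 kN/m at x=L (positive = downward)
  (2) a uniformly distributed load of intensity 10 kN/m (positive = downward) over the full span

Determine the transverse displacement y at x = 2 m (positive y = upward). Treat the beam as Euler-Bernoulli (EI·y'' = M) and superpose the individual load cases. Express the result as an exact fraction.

Load 1 — triangular load w₀=-19 kN/m (0→w₀ over full span):
  y_1 = -w₀x²(L-x)²(x+2L)/(120LEI) = -(-19)·2²·(6-2)²·(2+2·6)/(120·6·50000) = 133/281250 m
Load 2 — uniform load w=10 kN/m over full span:
  y_2 = -wx²(L-x)²/(24EI) = -10·2²·(6-2)²/(24·50000) = -1/1875 m
Superposition: y = Σ y_i = -17/281250 m ≈ -0.000060 m

y(2) = -17/281250 m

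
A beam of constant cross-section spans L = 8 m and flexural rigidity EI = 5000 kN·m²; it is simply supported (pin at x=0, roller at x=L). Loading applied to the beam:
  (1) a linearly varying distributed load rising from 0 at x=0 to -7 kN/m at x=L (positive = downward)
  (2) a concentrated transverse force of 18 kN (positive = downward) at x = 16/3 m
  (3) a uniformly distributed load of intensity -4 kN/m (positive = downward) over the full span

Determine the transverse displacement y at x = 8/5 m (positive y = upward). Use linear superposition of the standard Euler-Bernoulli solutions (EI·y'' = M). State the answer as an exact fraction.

y(8/5) = 2548544/87890625 m

Load 1 — triangular load w₀=-7 kN/m (0→w₀ over full span):
  y_1 = -w₀x(7L⁴-10L²x²+3x⁴)/(360LEI) = -(-7)·(8/5)·(7·8⁴-10·8²·(8/5)²+3·(8/5)⁴)/(360·8·5000) = 616448/29296875 m
Load 2 — point force P=18 kN at a=16/3 m (b=L-a=8/3):
  y_2 = -Pbx(L²-b²-x²)/(6LEI)  [x≤a] = -18·(8/3)·(8/5)·(8²-(8/3)²-(8/5)²)/(6·8·5000) = -12224/703125 m
Load 3 — uniform load w=-4 kN/m over full span:
  y_3 = -wx(L³-2Lx²+x³)/(24EI) = -(-4)·(8/5)·(8³-2·8·(8/5)²+(8/5)³)/(24·5000) = 29696/1171875 m
Superposition: y = Σ y_i = 2548544/87890625 m ≈ 0.028997 m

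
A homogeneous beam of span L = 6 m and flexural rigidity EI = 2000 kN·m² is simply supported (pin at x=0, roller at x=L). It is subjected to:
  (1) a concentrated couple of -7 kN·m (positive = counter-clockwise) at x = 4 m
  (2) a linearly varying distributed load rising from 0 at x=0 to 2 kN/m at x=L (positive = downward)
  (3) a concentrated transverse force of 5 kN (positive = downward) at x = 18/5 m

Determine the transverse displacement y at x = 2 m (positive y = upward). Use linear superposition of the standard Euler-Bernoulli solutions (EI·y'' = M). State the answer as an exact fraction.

y(2) = -2693/225000 m

Load 1 — applied couple M₀=-7 kN·m at a=4 m (b=L-a=2):
  y_1 = (M₀x³/(6L)+C₁x)/EI  [x≤a] with C₁=M₀(3b²-L²)/(6L)=14/3 = ((-7)·2³/(6·6)+(14/3)·2)/2000 = 7/1800 m
Load 2 — triangular load w₀=2 kN/m (0→w₀ over full span):
  y_2 = -w₀x(7L⁴-10L²x²+3x⁴)/(360LEI) = -2·2·(7·6⁴-10·6²·2²+3·2⁴)/(360·6·2000) = -8/1125 m
Load 3 — point force P=5 kN at a=18/5 m (b=L-a=12/5):
  y_3 = -Pbx(L²-b²-x²)/(6LEI)  [x≤a] = -5·(12/5)·2·(6²-(12/5)²-2²)/(6·6·2000) = -82/9375 m
Superposition: y = Σ y_i = -2693/225000 m ≈ -0.011969 m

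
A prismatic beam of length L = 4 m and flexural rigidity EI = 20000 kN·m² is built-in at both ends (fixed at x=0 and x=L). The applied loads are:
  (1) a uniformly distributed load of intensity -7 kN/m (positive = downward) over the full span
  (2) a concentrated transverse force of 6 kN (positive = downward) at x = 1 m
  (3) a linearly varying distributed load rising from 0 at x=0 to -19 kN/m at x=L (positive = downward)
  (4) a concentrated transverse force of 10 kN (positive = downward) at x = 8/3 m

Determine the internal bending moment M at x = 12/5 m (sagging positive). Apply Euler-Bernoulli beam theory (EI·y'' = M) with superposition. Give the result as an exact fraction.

Load 1 — uniform load w=-7 kN/m over full span:
  M_1 = wLx/2 - wL²/12 - wx²/2 = (-7)·4·(12/5)/2 - (-7)·4²/12 - (-7)·(12/5)²/2 = -308/75 kN·m
Load 2 — point force P=6 kN at a=1 m (b=L-a=3):
  M_2 = Pa²(a+3b)(L-x)/L³ - Pa²b/L²  [x>a] = 6·1²·(1+3·3)·(4-(12/5))/4³ - 6·1²·3/4² = 3/8 kN·m
Load 3 — triangular load w₀=-19 kN/m (0→w₀ over full span):
  M_3 = 3w₀Lx/20 - w₀L²/30 - w₀x³/(6L) = 3·(-19)·4·(12/5)/20 - (-19)·4²/30 - (-19)·(12/5)³/(6·4) = -2356/375 kN·m
Load 4 — point force P=10 kN at a=8/3 m (b=L-a=4/3):
  M_4 = Pb²(3a+b)x/L³ - Pab²/L²  [x≤a] = 10·(4/3)²·(3·(8/3)+(4/3))·(12/5)/4³ - 10·(8/3)·(4/3)²/4² = 88/27 kN·m
Superposition: M = Σ M_i = -182387/27000 kN·m ≈ -6.755074 kN·m

M(12/5) = -182387/27000 kN·m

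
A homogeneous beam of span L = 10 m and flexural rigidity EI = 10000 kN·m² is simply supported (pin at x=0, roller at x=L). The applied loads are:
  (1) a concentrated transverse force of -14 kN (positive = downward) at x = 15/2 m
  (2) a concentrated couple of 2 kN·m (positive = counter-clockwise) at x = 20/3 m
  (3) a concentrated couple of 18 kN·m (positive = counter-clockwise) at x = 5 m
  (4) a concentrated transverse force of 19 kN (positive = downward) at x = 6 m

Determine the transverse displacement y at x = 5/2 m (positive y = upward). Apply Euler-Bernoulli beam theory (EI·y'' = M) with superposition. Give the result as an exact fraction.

y(5/2) = -19829/1440000 m

Load 1 — point force P=-14 kN at a=15/2 m (b=L-a=5/2):
  y_1 = -Pbx(L²-b²-x²)/(6LEI)  [x≤a] = -(-14)·(5/2)·(5/2)·(10²-(5/2)²-(5/2)²)/(6·10·10000) = 49/3840 m
Load 2 — applied couple M₀=2 kN·m at a=20/3 m (b=L-a=10/3):
  y_2 = (M₀x³/(6L)+C₁x)/EI  [x≤a] with C₁=M₀(3b²-L²)/(6L)=-20/9 = (2·(5/2)³/(6·10)+(-20/9)·(5/2))/10000 = -29/57600 m
Load 3 — applied couple M₀=18 kN·m at a=5 m (b=L-a=5):
  y_3 = (M₀x³/(6L)+C₁x)/EI  [x≤a] with C₁=M₀(3b²-L²)/(6L)=-15/2 = (18·(5/2)³/(6·10)+(-15/2)·(5/2))/10000 = -9/6400 m
Load 4 — point force P=19 kN at a=6 m (b=L-a=4):
  y_4 = -Pbx(L²-b²-x²)/(6LEI)  [x≤a] = -19·4·(5/2)·(10²-4²-(5/2)²)/(6·10·10000) = -5909/240000 m
Superposition: y = Σ y_i = -19829/1440000 m ≈ -0.013770 m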